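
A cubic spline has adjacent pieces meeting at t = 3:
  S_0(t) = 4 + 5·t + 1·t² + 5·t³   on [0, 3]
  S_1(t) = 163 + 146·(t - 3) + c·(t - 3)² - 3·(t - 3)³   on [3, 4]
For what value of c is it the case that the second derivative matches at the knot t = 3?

46

S_0''(t) = 2 + 30·t, so S_0''(3) = 92. On the right, S_1''(3) = 2c, so c = 46.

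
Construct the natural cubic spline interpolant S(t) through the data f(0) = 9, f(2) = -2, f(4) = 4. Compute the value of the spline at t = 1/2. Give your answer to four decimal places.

5.2539

With σ_i denoting the second derivative at x_i, h_i = 2, 2, and Δ_i = (y_(i+1) − y_i)/h_i = -11/2, 3:
  2·σ_0 + 8·σ_1 + 2·σ_2 = 6(Δ_1 - Δ_0) = 51
Natural end conditions: σ_0 = σ_2 = 0.
Forward elimination and back-substitution give σ_0 = 0, σ_1 = 51/8, σ_2 = 0.
On [0, 2], S(t) = 9 - 61/8·t + 0·t² + 17/32·t³.
With t = 1/2: S(1/2) = 1345/256.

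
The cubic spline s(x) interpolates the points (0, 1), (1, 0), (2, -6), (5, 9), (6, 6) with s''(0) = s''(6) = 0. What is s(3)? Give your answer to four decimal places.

Put m_i = s'' at the i-th knot. Here h = (1, 1, 3, 1) and Δ = (-1, -6, 5, -3), so the interior equations h_(i-1)·m_(i-1) + 2(h_(i-1)+h_i)·m_i + h_i·m_(i+1) = 6(Δ_i − Δ_(i-1)) read
  1·m_0 + 4·m_1 + 1·m_2 = 6(Δ_1 - Δ_0) = -30
  1·m_1 + 8·m_2 + 3·m_3 = 6(Δ_2 - Δ_1) = 66
  3·m_2 + 8·m_3 + 1·m_4 = 6(Δ_3 - Δ_2) = -48
Natural end conditions: m_0 = m_4 = 0.
Solving the tridiagonal system: m_0 = 0, m_1 = -1161/106, m_2 = 732/53, m_3 = -1185/106, m_4 = 0.
On [2, 5], s(x) = -6 - 683/212·(x - 2) + 366/53·(x - 2)² - 883/636·(x - 2)³.
With (x - 2) = 1: s(3) = -589/159.

-3.7044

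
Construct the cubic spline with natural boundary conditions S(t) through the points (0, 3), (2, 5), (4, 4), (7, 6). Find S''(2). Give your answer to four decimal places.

With M_i denoting the second derivative at x_i, h_i = 2, 2, 3, and Δ_i = (y_(i+1) − y_i)/h_i = 1, -1/2, 2/3:
  2·M_0 + 8·M_1 + 2·M_2 = 6(Δ_1 - Δ_0) = -9
  2·M_1 + 10·M_2 + 3·M_3 = 6(Δ_2 - Δ_1) = 7
Natural end conditions: M_0 = M_3 = 0.
Solving: M_0 = 0, M_1 = -26/19, M_2 = 37/38, M_3 = 0.

-1.3684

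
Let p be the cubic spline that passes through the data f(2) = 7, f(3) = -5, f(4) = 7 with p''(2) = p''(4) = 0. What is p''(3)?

36

Put M_i = p'' at the i-th knot. Here h = (1, 1) and Δ = (-12, 12), so the interior equations h_(i-1)·M_(i-1) + 2(h_(i-1)+h_i)·M_i + h_i·M_(i+1) = 6(Δ_i − Δ_(i-1)) read
  1·M_0 + 4·M_1 + 1·M_2 = 6(Δ_1 - Δ_0) = 144
Natural end conditions: M_0 = M_2 = 0.
Solving: M_0 = 0, M_1 = 36, M_2 = 0.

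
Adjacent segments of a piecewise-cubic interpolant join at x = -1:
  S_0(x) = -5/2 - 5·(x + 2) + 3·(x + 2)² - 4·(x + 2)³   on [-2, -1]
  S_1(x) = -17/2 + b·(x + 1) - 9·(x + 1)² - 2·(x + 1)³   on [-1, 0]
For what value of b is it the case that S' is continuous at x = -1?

S_0'(x) = -5 + 6·(x + 2) - 12·(x + 2)², so S_0'(-1) = -11. On the right, S_1'(-1) = b, so b = -11.

-11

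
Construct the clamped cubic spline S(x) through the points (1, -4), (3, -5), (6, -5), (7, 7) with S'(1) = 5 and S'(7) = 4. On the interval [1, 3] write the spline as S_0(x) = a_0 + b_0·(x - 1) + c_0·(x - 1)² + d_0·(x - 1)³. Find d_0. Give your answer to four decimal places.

0.3846

Write m_i for S''(x_i). With h_i = 2, 3, 1 and divided differences Δ_i = -1/2, 0, 12, the continuity of S' gives the tridiagonal system
  2·m_0 + 10·m_1 + 3·m_2 = 6(Δ_1 - Δ_0) = 3
  3·m_1 + 8·m_2 + 1·m_3 = 6(Δ_2 - Δ_1) = 72
Clamped end conditions give two more equations: 2h_0·m_0 + h_0·m_1 = 6(Δ_0 - S'(1)) = -33 and h_2·m_2 + 2h_2·m_3 = 6(S'(7) - Δ_2) = -48.
Solving the tridiagonal system: m_0 = -183/26, m_1 = -63/26, m_2 = 179/13, m_3 = -803/26.
On [1, 3], with S_0(x) = a_0 + b_0·(x - 1) + c_0·(x - 1)² + d_0·(x - 1)³: c_0 = m_0/2 = -183/52, d_0 = (m_1 - m_0)/(6h_0) = 5/13, b_0 = Δ_0 - h_0(2m_0 + m_1)/6 = 5.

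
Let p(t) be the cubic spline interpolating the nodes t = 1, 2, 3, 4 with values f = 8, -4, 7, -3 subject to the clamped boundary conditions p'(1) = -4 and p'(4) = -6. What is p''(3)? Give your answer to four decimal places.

Put M_i = p'' at the i-th knot. Here h = (1, 1, 1) and Δ = (-12, 11, -10), so the interior equations h_(i-1)·M_(i-1) + 2(h_(i-1)+h_i)·M_i + h_i·M_(i+1) = 6(Δ_i − Δ_(i-1)) read
  1·M_0 + 4·M_1 + 1·M_2 = 6(Δ_1 - Δ_0) = 138
  1·M_1 + 4·M_2 + 1·M_3 = 6(Δ_2 - Δ_1) = -126
Clamped end conditions give two more equations: 2h_0·M_0 + h_0·M_1 = 6(Δ_0 - p'(1)) = -48 and h_2·M_2 + 2h_2·M_3 = 6(p'(4) - Δ_2) = 24.
Solving: M_0 = -166/3, M_1 = 188/3, M_2 = -172/3, M_3 = 122/3.

-57.3333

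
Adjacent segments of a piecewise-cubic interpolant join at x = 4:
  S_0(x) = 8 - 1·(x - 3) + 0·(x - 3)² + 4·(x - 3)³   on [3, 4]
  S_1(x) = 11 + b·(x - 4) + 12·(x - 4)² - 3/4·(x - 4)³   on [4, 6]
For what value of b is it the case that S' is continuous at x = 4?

11

S_0'(x) = -1 + 0·(x - 3) + 12·(x - 3)², so S_0'(4) = 11. On the right, S_1'(4) = b, so b = 11.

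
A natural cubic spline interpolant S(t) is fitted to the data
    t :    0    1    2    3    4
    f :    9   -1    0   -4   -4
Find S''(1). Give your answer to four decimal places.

20.2500

Put M_i = S'' at the i-th knot. Here h = (1, 1, 1, 1) and Δ = (-10, 1, -4, 0), so the interior equations h_(i-1)·M_(i-1) + 2(h_(i-1)+h_i)·M_i + h_i·M_(i+1) = 6(Δ_i − Δ_(i-1)) read
  1·M_0 + 4·M_1 + 1·M_2 = 6(Δ_1 - Δ_0) = 66
  1·M_1 + 4·M_2 + 1·M_3 = 6(Δ_2 - Δ_1) = -30
  1·M_2 + 4·M_3 + 1·M_4 = 6(Δ_3 - Δ_2) = 24
Natural end conditions: M_0 = M_4 = 0.
Forward elimination and back-substitution give M_0 = 0, M_1 = 81/4, M_2 = -15, M_3 = 39/4, M_4 = 0.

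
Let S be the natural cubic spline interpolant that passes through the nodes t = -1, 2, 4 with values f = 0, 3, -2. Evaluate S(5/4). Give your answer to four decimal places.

With M_i denoting the second derivative at x_i, h_i = 3, 2, and Δ_i = (y_(i+1) − y_i)/h_i = 1, -5/2:
  3·M_0 + 10·M_1 + 2·M_2 = 6(Δ_1 - Δ_0) = -21
Natural end conditions: M_0 = M_2 = 0.
Hence M_0 = 0, M_1 = -21/10, M_2 = 0.
On [-1, 2], S(t) = 0 + 41/20·(t + 1) + 0·(t + 1)² - 7/60·(t + 1)³.
With (t + 1) = 9/4: S(5/4) = 4203/1280.

3.2836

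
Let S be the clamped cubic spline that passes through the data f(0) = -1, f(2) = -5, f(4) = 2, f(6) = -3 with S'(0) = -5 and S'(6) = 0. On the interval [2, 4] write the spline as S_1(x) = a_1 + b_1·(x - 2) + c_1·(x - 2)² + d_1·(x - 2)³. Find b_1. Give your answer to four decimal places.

With M_i denoting the second derivative at x_i, h_i = 2, 2, 2, and Δ_i = (y_(i+1) − y_i)/h_i = -2, 7/2, -5/2:
  2·M_0 + 8·M_1 + 2·M_2 = 6(Δ_1 - Δ_0) = 33
  2·M_1 + 8·M_2 + 2·M_3 = 6(Δ_2 - Δ_1) = -36
Clamped end conditions give two more equations: 2h_0·M_0 + h_0·M_1 = 6(Δ_0 - S'(0)) = 18 and h_2·M_2 + 2h_2·M_3 = 6(S'(6) - Δ_2) = 15.
Solving the tridiagonal system: M_0 = 5/3, M_1 = 17/3, M_2 = -47/6, M_3 = 23/3.
On [2, 4], with S_1(x) = a_1 + b_1·(x - 2) + c_1·(x - 2)² + d_1·(x - 2)³: c_1 = M_1/2 = 17/6, d_1 = (M_2 - M_1)/(6h_1) = -9/8, b_1 = Δ_1 - h_1(2M_1 + M_2)/6 = 7/3.

2.3333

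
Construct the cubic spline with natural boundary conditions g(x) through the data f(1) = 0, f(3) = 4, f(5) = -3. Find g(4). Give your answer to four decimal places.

1.5313

Write m_i for g''(x_i). With h_i = 2, 2 and divided differences Δ_i = 2, -7/2, the continuity of g' gives the tridiagonal system
  2·m_0 + 8·m_1 + 2·m_2 = 6(Δ_1 - Δ_0) = -33
Natural end conditions: m_0 = m_2 = 0.
Solving the tridiagonal system: m_0 = 0, m_1 = -33/8, m_2 = 0.
On [3, 5], g(x) = 4 - 3/4·(x - 3) - 33/16·(x - 3)² + 11/32·(x - 3)³.
With (x - 3) = 1: g(4) = 49/32.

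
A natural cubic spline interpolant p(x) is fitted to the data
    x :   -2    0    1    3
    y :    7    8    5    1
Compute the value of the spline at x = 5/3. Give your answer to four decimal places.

Put σ_i = p'' at the i-th knot. Here h = (2, 1, 2) and Δ = (1/2, -3, -2), so the interior equations h_(i-1)·σ_(i-1) + 2(h_(i-1)+h_i)·σ_i + h_i·σ_(i+1) = 6(Δ_i − Δ_(i-1)) read
  2·σ_0 + 6·σ_1 + 1·σ_2 = 6(Δ_1 - Δ_0) = -21
  1·σ_1 + 6·σ_2 + 2·σ_3 = 6(Δ_2 - Δ_1) = 6
Natural end conditions: σ_0 = σ_3 = 0.
Forward elimination and back-substitution give σ_0 = 0, σ_1 = -132/35, σ_2 = 57/35, σ_3 = 0.
On [1, 3], p(x) = 5 - 108/35·(x - 1) + 57/70·(x - 1)² - 19/140·(x - 1)³.
With (x - 1) = 2/3: p(5/3) = 617/189.

3.2646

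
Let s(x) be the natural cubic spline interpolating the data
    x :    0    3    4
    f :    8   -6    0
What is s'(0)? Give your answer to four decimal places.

-8.6667

Let M_i = s''(x_i). Step sizes h_i = 3, 1; slopes of the chords Δ_i = (y_(i+1) - y_i)/h_i = -14/3, 6.
  3·M_0 + 8·M_1 + 1·M_2 = 6(Δ_1 - Δ_0) = 64
Natural end conditions: M_0 = M_2 = 0.
Forward elimination and back-substitution give M_0 = 0, M_1 = 8, M_2 = 0.
On [0, 3], s'(x) = b_0 + 2c_0·x + 3d_0·x² with b_0 = Δ_0 - h_0(2M_0 + M_1)/6 = -26/3, c_0 = M_0/2 = 0, d_0 = (M_1 - M_0)/(6h_0) = 4/9. So s'(0) = -26/3.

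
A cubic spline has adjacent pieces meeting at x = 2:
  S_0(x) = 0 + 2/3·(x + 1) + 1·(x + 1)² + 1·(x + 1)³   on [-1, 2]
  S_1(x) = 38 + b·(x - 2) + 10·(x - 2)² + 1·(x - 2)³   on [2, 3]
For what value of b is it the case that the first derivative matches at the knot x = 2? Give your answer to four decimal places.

33.6667

S_0'(x) = 2/3 + 2·(x + 1) + 3·(x + 1)², so S_0'(2) = 101/3. On the right, S_1'(2) = b, so b = 101/3.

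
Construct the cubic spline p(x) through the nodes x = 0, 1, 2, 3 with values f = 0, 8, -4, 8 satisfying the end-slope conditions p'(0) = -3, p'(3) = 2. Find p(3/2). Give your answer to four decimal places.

1.7083

Put m_i = p'' at the i-th knot. Here h = (1, 1, 1) and Δ = (8, -12, 12), so the interior equations h_(i-1)·m_(i-1) + 2(h_(i-1)+h_i)·m_i + h_i·m_(i+1) = 6(Δ_i − Δ_(i-1)) read
  1·m_0 + 4·m_1 + 1·m_2 = 6(Δ_1 - Δ_0) = -120
  1·m_1 + 4·m_2 + 1·m_3 = 6(Δ_2 - Δ_1) = 144
Clamped end conditions give two more equations: 2h_0·m_0 + h_0·m_1 = 6(Δ_0 - p'(0)) = 66 and h_2·m_2 + 2h_2·m_3 = 6(p'(3) - Δ_2) = -60.
Forward elimination and back-substitution give m_0 = 968/15, m_1 = -946/15, m_2 = 1016/15, m_3 = -958/15.
On [1, 2], p(x) = 8 - 34/15·(x - 1) - 473/15·(x - 1)² + 109/5·(x - 1)³.
With (x - 1) = 1/2: p(3/2) = 41/24.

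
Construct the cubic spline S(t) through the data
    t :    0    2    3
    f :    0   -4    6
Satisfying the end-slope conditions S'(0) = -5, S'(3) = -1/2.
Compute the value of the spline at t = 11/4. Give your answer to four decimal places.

4.9766

Put M_i = S'' at the i-th knot. Here h = (2, 1) and Δ = (-2, 10), so the interior equations h_(i-1)·M_(i-1) + 2(h_(i-1)+h_i)·M_i + h_i·M_(i+1) = 6(Δ_i − Δ_(i-1)) read
  2·M_0 + 6·M_1 + 1·M_2 = 6(Δ_1 - Δ_0) = 72
Clamped end conditions give two more equations: 2h_0·M_0 + h_0·M_1 = 6(Δ_0 - S'(0)) = 18 and h_1·M_1 + 2h_1·M_2 = 6(S'(3) - Δ_1) = -63.
Forward elimination and back-substitution give M_0 = -6, M_1 = 21, M_2 = -42.
On [2, 3], S(t) = -4 + 10·(t - 2) + 21/2·(t - 2)² - 21/2·(t - 2)³.
With (t - 2) = 3/4: S(11/4) = 637/128.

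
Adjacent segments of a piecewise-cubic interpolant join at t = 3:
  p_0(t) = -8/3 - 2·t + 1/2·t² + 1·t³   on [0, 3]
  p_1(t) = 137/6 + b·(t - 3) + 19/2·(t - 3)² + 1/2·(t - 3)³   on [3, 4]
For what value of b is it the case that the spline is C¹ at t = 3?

p_0'(t) = -2 + 1·t + 3·t², so p_0'(3) = 28. On the right, p_1'(3) = b, so b = 28.

28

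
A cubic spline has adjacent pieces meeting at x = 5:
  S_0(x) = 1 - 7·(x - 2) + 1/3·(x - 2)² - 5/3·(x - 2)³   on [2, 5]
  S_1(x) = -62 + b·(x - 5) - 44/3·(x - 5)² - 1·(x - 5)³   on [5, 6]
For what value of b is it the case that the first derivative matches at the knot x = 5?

-50

S_0'(x) = -7 + 2/3·(x - 2) - 5·(x - 2)², so S_0'(5) = -50. On the right, S_1'(5) = b, so b = -50.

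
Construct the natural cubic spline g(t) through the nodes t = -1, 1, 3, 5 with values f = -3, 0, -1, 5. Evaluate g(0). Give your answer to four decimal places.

With M_i denoting the second derivative at x_i, h_i = 2, 2, 2, and Δ_i = (y_(i+1) − y_i)/h_i = 3/2, -1/2, 3:
  2·M_0 + 8·M_1 + 2·M_2 = 6(Δ_1 - Δ_0) = -12
  2·M_1 + 8·M_2 + 2·M_3 = 6(Δ_2 - Δ_1) = 21
Natural end conditions: M_0 = M_3 = 0.
Solving the tridiagonal system: M_0 = 0, M_1 = -23/10, M_2 = 16/5, M_3 = 0.
On [-1, 1], g(t) = -3 + 34/15·(t + 1) + 0·(t + 1)² - 23/120·(t + 1)³.
With (t + 1) = 1: g(0) = -37/40.

-0.9250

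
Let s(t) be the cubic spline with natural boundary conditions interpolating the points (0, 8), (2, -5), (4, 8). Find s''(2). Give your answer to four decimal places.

Put M_i = s'' at the i-th knot. Here h = (2, 2) and Δ = (-13/2, 13/2), so the interior equations h_(i-1)·M_(i-1) + 2(h_(i-1)+h_i)·M_i + h_i·M_(i+1) = 6(Δ_i − Δ_(i-1)) read
  2·M_0 + 8·M_1 + 2·M_2 = 6(Δ_1 - Δ_0) = 78
Natural end conditions: M_0 = M_2 = 0.
Forward elimination and back-substitution give M_0 = 0, M_1 = 39/4, M_2 = 0.

9.7500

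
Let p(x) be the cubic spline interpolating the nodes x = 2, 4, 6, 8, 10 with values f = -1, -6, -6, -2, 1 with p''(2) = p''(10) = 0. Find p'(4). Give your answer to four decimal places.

-1.4643

Put σ_i = p'' at the i-th knot. Here h = (2, 2, 2, 2) and Δ = (-5/2, 0, 2, 3/2), so the interior equations h_(i-1)·σ_(i-1) + 2(h_(i-1)+h_i)·σ_i + h_i·σ_(i+1) = 6(Δ_i − Δ_(i-1)) read
  2·σ_0 + 8·σ_1 + 2·σ_2 = 6(Δ_1 - Δ_0) = 15
  2·σ_1 + 8·σ_2 + 2·σ_3 = 6(Δ_2 - Δ_1) = 12
  2·σ_2 + 8·σ_3 + 2·σ_4 = 6(Δ_3 - Δ_2) = -3
Natural end conditions: σ_0 = σ_4 = 0.
Forward elimination and back-substitution give σ_0 = 0, σ_1 = 87/56, σ_2 = 9/7, σ_3 = -39/56, σ_4 = 0.
On [4, 6], p'(x) = b_1 + 2c_1·(x - 4) + 3d_1·(x - 4)² with b_1 = Δ_1 - h_1(2σ_1 + σ_2)/6 = -41/28, c_1 = σ_1/2 = 87/112, d_1 = (σ_2 - σ_1)/(6h_1) = -5/224. So p'(4) = -41/28.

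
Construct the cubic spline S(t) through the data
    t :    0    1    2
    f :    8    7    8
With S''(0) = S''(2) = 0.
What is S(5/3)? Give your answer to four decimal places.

Put σ_i = S'' at the i-th knot. Here h = (1, 1) and Δ = (-1, 1), so the interior equations h_(i-1)·σ_(i-1) + 2(h_(i-1)+h_i)·σ_i + h_i·σ_(i+1) = 6(Δ_i − Δ_(i-1)) read
  1·σ_0 + 4·σ_1 + 1·σ_2 = 6(Δ_1 - Δ_0) = 12
Natural end conditions: σ_0 = σ_2 = 0.
Hence σ_0 = 0, σ_1 = 3, σ_2 = 0.
On [1, 2], S(t) = 7 + 0·(t - 1) + 3/2·(t - 1)² - 1/2·(t - 1)³.
With (t - 1) = 2/3: S(5/3) = 203/27.

7.5185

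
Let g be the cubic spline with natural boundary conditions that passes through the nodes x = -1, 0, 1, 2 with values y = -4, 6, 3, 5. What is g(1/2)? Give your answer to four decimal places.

Put σ_i = g'' at the i-th knot. Here h = (1, 1, 1) and Δ = (10, -3, 2), so the interior equations h_(i-1)·σ_(i-1) + 2(h_(i-1)+h_i)·σ_i + h_i·σ_(i+1) = 6(Δ_i − Δ_(i-1)) read
  1·σ_0 + 4·σ_1 + 1·σ_2 = 6(Δ_1 - Δ_0) = -78
  1·σ_1 + 4·σ_2 + 1·σ_3 = 6(Δ_2 - Δ_1) = 30
Natural end conditions: σ_0 = σ_3 = 0.
Hence σ_0 = 0, σ_1 = -114/5, σ_2 = 66/5, σ_3 = 0.
On [0, 1], g(x) = 6 + 12/5·x - 57/5·x² + 6·x³.
With x = 1/2: g(1/2) = 51/10.

5.1000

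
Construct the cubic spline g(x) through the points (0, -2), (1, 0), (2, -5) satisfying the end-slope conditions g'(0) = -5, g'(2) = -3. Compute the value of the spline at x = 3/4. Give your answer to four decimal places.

-0.5117

Let m_i = g''(x_i). Step sizes h_i = 1, 1; slopes of the chords Δ_i = (y_(i+1) - y_i)/h_i = 2, -5.
  1·m_0 + 4·m_1 + 1·m_2 = 6(Δ_1 - Δ_0) = -42
Clamped end conditions give two more equations: 2h_0·m_0 + h_0·m_1 = 6(Δ_0 - g'(0)) = 42 and h_1·m_1 + 2h_1·m_2 = 6(g'(2) - Δ_1) = 12.
Forward elimination and back-substitution give m_0 = 65/2, m_1 = -23, m_2 = 35/2.
On [0, 1], g(x) = -2 - 5·x + 65/4·x² - 37/4·x³.
With x = 3/4: g(3/4) = -131/256.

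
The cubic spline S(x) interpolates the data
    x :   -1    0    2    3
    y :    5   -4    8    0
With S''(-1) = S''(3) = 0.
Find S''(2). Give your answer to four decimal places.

-21.3750

Write σ_i for S''(x_i). With h_i = 1, 2, 1 and divided differences Δ_i = -9, 6, -8, the continuity of S' gives the tridiagonal system
  1·σ_0 + 6·σ_1 + 2·σ_2 = 6(Δ_1 - Δ_0) = 90
  2·σ_1 + 6·σ_2 + 1·σ_3 = 6(Δ_2 - Δ_1) = -84
Natural end conditions: σ_0 = σ_3 = 0.
Solving: σ_0 = 0, σ_1 = 177/8, σ_2 = -171/8, σ_3 = 0.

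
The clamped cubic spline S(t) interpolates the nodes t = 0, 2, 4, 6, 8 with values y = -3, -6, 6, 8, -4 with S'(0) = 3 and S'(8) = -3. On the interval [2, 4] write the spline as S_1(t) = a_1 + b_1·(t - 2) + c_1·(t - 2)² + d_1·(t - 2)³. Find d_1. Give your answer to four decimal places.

Put M_i = S'' at the i-th knot. Here h = (2, 2, 2, 2) and Δ = (-3/2, 6, 1, -6), so the interior equations h_(i-1)·M_(i-1) + 2(h_(i-1)+h_i)·M_i + h_i·M_(i+1) = 6(Δ_i − Δ_(i-1)) read
  2·M_0 + 8·M_1 + 2·M_2 = 6(Δ_1 - Δ_0) = 45
  2·M_1 + 8·M_2 + 2·M_3 = 6(Δ_2 - Δ_1) = -30
  2·M_2 + 8·M_3 + 2·M_4 = 6(Δ_3 - Δ_2) = -42
Clamped end conditions give two more equations: 2h_0·M_0 + h_0·M_1 = 6(Δ_0 - S'(0)) = -27 and h_3·M_3 + 2h_3·M_4 = 6(S'(8) - Δ_3) = 18.
Forward elimination and back-substitution give M_0 = -1299/112, M_1 = 543/56, M_2 = -75/16, M_3 = -333/56, M_4 = 837/112.
On [2, 4], with S_1(t) = a_1 + b_1·(t - 2) + c_1·(t - 2)² + d_1·(t - 2)³: c_1 = M_1/2 = 543/112, d_1 = (M_2 - M_1)/(6h_1) = -537/448, b_1 = Δ_1 - h_1(2M_1 + M_2)/6 = 123/112.

-1.1987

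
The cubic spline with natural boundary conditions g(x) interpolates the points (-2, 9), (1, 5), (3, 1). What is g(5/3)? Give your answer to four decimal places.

Let M_i = g''(x_i). Step sizes h_i = 3, 2; slopes of the chords Δ_i = (y_(i+1) - y_i)/h_i = -4/3, -2.
  3·M_0 + 10·M_1 + 2·M_2 = 6(Δ_1 - Δ_0) = -4
Natural end conditions: M_0 = M_2 = 0.
Hence M_0 = 0, M_1 = -2/5, M_2 = 0.
On [1, 3], g(x) = 5 - 26/15·(x - 1) - 1/5·(x - 1)² + 1/30·(x - 1)³.
With (x - 1) = 2/3: g(5/3) = 305/81.

3.7654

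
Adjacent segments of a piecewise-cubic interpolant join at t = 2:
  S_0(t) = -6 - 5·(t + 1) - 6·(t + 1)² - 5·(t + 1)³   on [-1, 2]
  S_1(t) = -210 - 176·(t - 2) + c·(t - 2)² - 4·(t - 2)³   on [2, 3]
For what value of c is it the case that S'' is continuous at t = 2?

-51

S_0''(t) = -12 - 30·(t + 1), so S_0''(2) = -102. On the right, S_1''(2) = 2c, so c = -51.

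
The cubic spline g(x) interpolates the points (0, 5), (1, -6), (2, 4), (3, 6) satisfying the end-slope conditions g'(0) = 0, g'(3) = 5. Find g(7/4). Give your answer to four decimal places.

1.1125

Let M_i = g''(x_i). Step sizes h_i = 1, 1, 1; slopes of the chords Δ_i = (y_(i+1) - y_i)/h_i = -11, 10, 2.
  1·M_0 + 4·M_1 + 1·M_2 = 6(Δ_1 - Δ_0) = 126
  1·M_1 + 4·M_2 + 1·M_3 = 6(Δ_2 - Δ_1) = -48
Clamped end conditions give two more equations: 2h_0·M_0 + h_0·M_1 = 6(Δ_0 - g'(0)) = -66 and h_2·M_2 + 2h_2·M_3 = 6(g'(3) - Δ_2) = 18.
Solving: M_0 = -904/15, M_1 = 818/15, M_2 = -478/15, M_3 = 374/15.
On [1, 2], g(x) = -6 - 43/15·(x - 1) + 409/15·(x - 1)² - 72/5·(x - 1)³.
With (x - 1) = 3/4: g(7/4) = 89/80.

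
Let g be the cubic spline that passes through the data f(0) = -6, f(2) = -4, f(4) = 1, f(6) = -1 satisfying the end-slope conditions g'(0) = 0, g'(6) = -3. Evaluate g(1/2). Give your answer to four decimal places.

-5.9031

With M_i denoting the second derivative at x_i, h_i = 2, 2, 2, and Δ_i = (y_(i+1) − y_i)/h_i = 1, 5/2, -1:
  2·M_0 + 8·M_1 + 2·M_2 = 6(Δ_1 - Δ_0) = 9
  2·M_1 + 8·M_2 + 2·M_3 = 6(Δ_2 - Δ_1) = -21
Clamped end conditions give two more equations: 2h_0·M_0 + h_0·M_1 = 6(Δ_0 - g'(0)) = 6 and h_2·M_2 + 2h_2·M_3 = 6(g'(6) - Δ_2) = -12.
Solving: M_0 = 7/10, M_1 = 8/5, M_2 = -13/5, M_3 = -17/10.
On [0, 2], g(x) = -6 + 0·x + 7/20·x² + 3/40·x³.
With x = 1/2: g(1/2) = -1889/320.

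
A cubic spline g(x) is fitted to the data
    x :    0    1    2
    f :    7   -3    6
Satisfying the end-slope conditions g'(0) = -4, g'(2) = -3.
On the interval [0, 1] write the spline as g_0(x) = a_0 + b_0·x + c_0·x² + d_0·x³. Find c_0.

Write M_i for g''(x_i). With h_i = 1, 1 and divided differences Δ_i = -10, 9, the continuity of g' gives the tridiagonal system
  1·M_0 + 4·M_1 + 1·M_2 = 6(Δ_1 - Δ_0) = 114
Clamped end conditions give two more equations: 2h_0·M_0 + h_0·M_1 = 6(Δ_0 - g'(0)) = -36 and h_1·M_1 + 2h_1·M_2 = 6(g'(2) - Δ_1) = -72.
Hence M_0 = -46, M_1 = 56, M_2 = -64.
On [0, 1], with g_0(x) = a_0 + b_0·x + c_0·x² + d_0·x³: c_0 = M_0/2 = -23, d_0 = (M_1 - M_0)/(6h_0) = 17, b_0 = Δ_0 - h_0(2M_0 + M_1)/6 = -4.

-23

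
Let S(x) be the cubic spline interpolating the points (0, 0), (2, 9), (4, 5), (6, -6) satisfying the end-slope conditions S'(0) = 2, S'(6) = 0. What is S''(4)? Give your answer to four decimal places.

Put m_i = S'' at the i-th knot. Here h = (2, 2, 2) and Δ = (9/2, -2, -11/2), so the interior equations h_(i-1)·m_(i-1) + 2(h_(i-1)+h_i)·m_i + h_i·m_(i+1) = 6(Δ_i − Δ_(i-1)) read
  2·m_0 + 8·m_1 + 2·m_2 = 6(Δ_1 - Δ_0) = -39
  2·m_1 + 8·m_2 + 2·m_3 = 6(Δ_2 - Δ_1) = -21
Clamped end conditions give two more equations: 2h_0·m_0 + h_0·m_1 = 6(Δ_0 - S'(0)) = 15 and h_2·m_2 + 2h_2·m_3 = 6(S'(6) - Δ_2) = 33.
Forward elimination and back-substitution give m_0 = 98/15, m_1 = -167/30, m_2 = -113/30, m_3 = 152/15.

-3.7667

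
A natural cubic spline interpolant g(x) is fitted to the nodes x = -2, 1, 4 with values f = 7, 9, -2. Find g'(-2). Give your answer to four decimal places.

1.7500

Put M_i = g'' at the i-th knot. Here h = (3, 3) and Δ = (2/3, -11/3), so the interior equations h_(i-1)·M_(i-1) + 2(h_(i-1)+h_i)·M_i + h_i·M_(i+1) = 6(Δ_i − Δ_(i-1)) read
  3·M_0 + 12·M_1 + 3·M_2 = 6(Δ_1 - Δ_0) = -26
Natural end conditions: M_0 = M_2 = 0.
Solving the tridiagonal system: M_0 = 0, M_1 = -13/6, M_2 = 0.
On [-2, 1], g'(x) = b_0 + 2c_0·(x + 2) + 3d_0·(x + 2)² with b_0 = Δ_0 - h_0(2M_0 + M_1)/6 = 7/4, c_0 = M_0/2 = 0, d_0 = (M_1 - M_0)/(6h_0) = -13/108. So g'(-2) = 7/4.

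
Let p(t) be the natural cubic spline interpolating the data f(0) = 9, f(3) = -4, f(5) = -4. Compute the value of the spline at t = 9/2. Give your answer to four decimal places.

-4.4063

Let σ_i = p''(x_i). Step sizes h_i = 3, 2; slopes of the chords Δ_i = (y_(i+1) - y_i)/h_i = -13/3, 0.
  3·σ_0 + 10·σ_1 + 2·σ_2 = 6(Δ_1 - Δ_0) = 26
Natural end conditions: σ_0 = σ_2 = 0.
Forward elimination and back-substitution give σ_0 = 0, σ_1 = 13/5, σ_2 = 0.
On [3, 5], p(t) = -4 - 26/15·(t - 3) + 13/10·(t - 3)² - 13/60·(t - 3)³.
With (t - 3) = 3/2: p(9/2) = -141/32.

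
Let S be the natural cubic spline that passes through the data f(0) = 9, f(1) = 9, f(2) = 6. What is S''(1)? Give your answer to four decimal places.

With M_i denoting the second derivative at x_i, h_i = 1, 1, and Δ_i = (y_(i+1) − y_i)/h_i = 0, -3:
  1·M_0 + 4·M_1 + 1·M_2 = 6(Δ_1 - Δ_0) = -18
Natural end conditions: M_0 = M_2 = 0.
Solving: M_0 = 0, M_1 = -9/2, M_2 = 0.

-4.5000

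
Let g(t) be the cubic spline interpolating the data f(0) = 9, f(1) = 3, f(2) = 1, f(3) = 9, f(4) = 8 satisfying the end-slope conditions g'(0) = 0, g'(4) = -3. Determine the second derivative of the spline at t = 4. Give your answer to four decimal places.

With M_i denoting the second derivative at x_i, h_i = 1, 1, 1, 1, and Δ_i = (y_(i+1) − y_i)/h_i = -6, -2, 8, -1:
  1·M_0 + 4·M_1 + 1·M_2 = 6(Δ_1 - Δ_0) = 24
  1·M_1 + 4·M_2 + 1·M_3 = 6(Δ_2 - Δ_1) = 60
  1·M_2 + 4·M_3 + 1·M_4 = 6(Δ_3 - Δ_2) = -54
Clamped end conditions give two more equations: 2h_0·M_0 + h_0·M_1 = 6(Δ_0 - g'(0)) = -36 and h_3·M_3 + 2h_3·M_4 = 6(g'(4) - Δ_3) = -12.
Forward elimination and back-substitution give M_0 = -150/7, M_1 = 48/7, M_2 = 18, M_3 = -132/7, M_4 = 24/7.

3.4286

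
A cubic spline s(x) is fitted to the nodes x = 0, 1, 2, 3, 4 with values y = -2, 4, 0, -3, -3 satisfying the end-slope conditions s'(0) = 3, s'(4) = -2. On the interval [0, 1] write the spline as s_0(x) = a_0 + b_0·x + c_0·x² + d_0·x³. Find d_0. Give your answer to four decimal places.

-6.8214

Put m_i = s'' at the i-th knot. Here h = (1, 1, 1, 1) and Δ = (6, -4, -3, 0), so the interior equations h_(i-1)·m_(i-1) + 2(h_(i-1)+h_i)·m_i + h_i·m_(i+1) = 6(Δ_i − Δ_(i-1)) read
  1·m_0 + 4·m_1 + 1·m_2 = 6(Δ_1 - Δ_0) = -60
  1·m_1 + 4·m_2 + 1·m_3 = 6(Δ_2 - Δ_1) = 6
  1·m_2 + 4·m_3 + 1·m_4 = 6(Δ_3 - Δ_2) = 18
Clamped end conditions give two more equations: 2h_0·m_0 + h_0·m_1 = 6(Δ_0 - s'(0)) = 18 and h_3·m_3 + 2h_3·m_4 = 6(s'(4) - Δ_3) = -12.
Forward elimination and back-substitution give m_0 = 275/14, m_1 = -149/7, m_2 = 11/2, m_3 = 37/7, m_4 = -121/14.
On [0, 1], with s_0(x) = a_0 + b_0·x + c_0·x² + d_0·x³: c_0 = m_0/2 = 275/28, d_0 = (m_1 - m_0)/(6h_0) = -191/28, b_0 = Δ_0 - h_0(2m_0 + m_1)/6 = 3.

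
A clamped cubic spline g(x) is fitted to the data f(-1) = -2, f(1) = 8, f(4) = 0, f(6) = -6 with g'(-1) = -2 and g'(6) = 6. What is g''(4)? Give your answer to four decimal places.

-0.8333

Let M_i = g''(x_i). Step sizes h_i = 2, 3, 2; slopes of the chords Δ_i = (y_(i+1) - y_i)/h_i = 5, -8/3, -3.
  2·M_0 + 10·M_1 + 3·M_2 = 6(Δ_1 - Δ_0) = -46
  3·M_1 + 10·M_2 + 2·M_3 = 6(Δ_2 - Δ_1) = -2
Clamped end conditions give two more equations: 2h_0·M_0 + h_0·M_1 = 6(Δ_0 - g'(-1)) = 42 and h_2·M_2 + 2h_2·M_3 = 6(g'(6) - Δ_2) = 54.
Forward elimination and back-substitution give M_0 = 169/12, M_1 = -43/6, M_2 = -5/6, M_3 = 167/12.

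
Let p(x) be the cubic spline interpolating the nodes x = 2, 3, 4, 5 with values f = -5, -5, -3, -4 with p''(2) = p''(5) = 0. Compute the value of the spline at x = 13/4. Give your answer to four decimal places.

-4.5219

Write σ_i for p''(x_i). With h_i = 1, 1, 1 and divided differences Δ_i = 0, 2, -1, the continuity of p' gives the tridiagonal system
  1·σ_0 + 4·σ_1 + 1·σ_2 = 6(Δ_1 - Δ_0) = 12
  1·σ_1 + 4·σ_2 + 1·σ_3 = 6(Δ_2 - Δ_1) = -18
Natural end conditions: σ_0 = σ_3 = 0.
Solving the tridiagonal system: σ_0 = 0, σ_1 = 22/5, σ_2 = -28/5, σ_3 = 0.
On [3, 4], p(x) = -5 + 22/15·(x - 3) + 11/5·(x - 3)² - 5/3·(x - 3)³.
With (x - 3) = 1/4: p(13/4) = -1447/320.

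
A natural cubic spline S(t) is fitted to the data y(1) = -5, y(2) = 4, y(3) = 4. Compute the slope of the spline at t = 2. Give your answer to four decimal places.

4.5000

With M_i denoting the second derivative at x_i, h_i = 1, 1, and Δ_i = (y_(i+1) − y_i)/h_i = 9, 0:
  1·M_0 + 4·M_1 + 1·M_2 = 6(Δ_1 - Δ_0) = -54
Natural end conditions: M_0 = M_2 = 0.
Solving: M_0 = 0, M_1 = -27/2, M_2 = 0.
On [2, 3], S'(t) = b_1 + 2c_1·(t - 2) + 3d_1·(t - 2)² with b_1 = Δ_1 - h_1(2M_1 + M_2)/6 = 9/2, c_1 = M_1/2 = -27/4, d_1 = (M_2 - M_1)/(6h_1) = 9/4. So S'(2) = 9/2.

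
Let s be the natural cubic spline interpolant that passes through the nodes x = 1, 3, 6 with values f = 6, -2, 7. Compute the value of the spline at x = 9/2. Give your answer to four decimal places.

Let M_i = s''(x_i). Step sizes h_i = 2, 3; slopes of the chords Δ_i = (y_(i+1) - y_i)/h_i = -4, 3.
  2·M_0 + 10·M_1 + 3·M_2 = 6(Δ_1 - Δ_0) = 42
Natural end conditions: M_0 = M_2 = 0.
Solving: M_0 = 0, M_1 = 21/5, M_2 = 0.
On [3, 6], s(x) = -2 - 6/5·(x - 3) + 21/10·(x - 3)² - 7/30·(x - 3)³.
With (x - 3) = 3/2: s(9/2) = 11/80.

0.1375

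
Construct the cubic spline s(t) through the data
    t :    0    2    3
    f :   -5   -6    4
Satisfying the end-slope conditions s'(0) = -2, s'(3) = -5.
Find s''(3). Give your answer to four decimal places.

-56.5000

Let M_i = s''(x_i). Step sizes h_i = 2, 1; slopes of the chords Δ_i = (y_(i+1) - y_i)/h_i = -1/2, 10.
  2·M_0 + 6·M_1 + 1·M_2 = 6(Δ_1 - Δ_0) = 63
Clamped end conditions give two more equations: 2h_0·M_0 + h_0·M_1 = 6(Δ_0 - s'(0)) = 9 and h_1·M_1 + 2h_1·M_2 = 6(s'(3) - Δ_1) = -90.
Solving the tridiagonal system: M_0 = -37/4, M_1 = 23, M_2 = -113/2.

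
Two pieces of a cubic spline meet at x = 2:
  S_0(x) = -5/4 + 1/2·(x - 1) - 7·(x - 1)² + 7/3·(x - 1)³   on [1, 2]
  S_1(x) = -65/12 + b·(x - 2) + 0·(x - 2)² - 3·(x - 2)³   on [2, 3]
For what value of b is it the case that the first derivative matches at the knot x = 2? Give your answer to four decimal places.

S_0'(x) = 1/2 - 14·(x - 1) + 7·(x - 1)², so S_0'(2) = -13/2. On the right, S_1'(2) = b, so b = -13/2.

-6.5000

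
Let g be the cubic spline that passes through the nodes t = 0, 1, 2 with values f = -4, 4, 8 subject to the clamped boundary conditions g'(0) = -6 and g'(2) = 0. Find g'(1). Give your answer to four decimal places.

Put m_i = g'' at the i-th knot. Here h = (1, 1) and Δ = (8, 4), so the interior equations h_(i-1)·m_(i-1) + 2(h_(i-1)+h_i)·m_i + h_i·m_(i+1) = 6(Δ_i − Δ_(i-1)) read
  1·m_0 + 4·m_1 + 1·m_2 = 6(Δ_1 - Δ_0) = -24
Clamped end conditions give two more equations: 2h_0·m_0 + h_0·m_1 = 6(Δ_0 - g'(0)) = 84 and h_1·m_1 + 2h_1·m_2 = 6(g'(2) - Δ_1) = -24.
Hence m_0 = 51, m_1 = -18, m_2 = -3.
On [1, 2], g'(t) = b_1 + 2c_1·(t - 1) + 3d_1·(t - 1)² with b_1 = Δ_1 - h_1(2m_1 + m_2)/6 = 21/2, c_1 = m_1/2 = -9, d_1 = (m_2 - m_1)/(6h_1) = 5/2. So g'(1) = 21/2.

10.5000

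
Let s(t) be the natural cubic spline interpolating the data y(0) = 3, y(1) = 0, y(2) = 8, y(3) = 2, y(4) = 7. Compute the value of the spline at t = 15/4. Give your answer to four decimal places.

4.7790

Write M_i for s''(x_i). With h_i = 1, 1, 1, 1 and divided differences Δ_i = -3, 8, -6, 5, the continuity of s' gives the tridiagonal system
  1·M_0 + 4·M_1 + 1·M_2 = 6(Δ_1 - Δ_0) = 66
  1·M_1 + 4·M_2 + 1·M_3 = 6(Δ_2 - Δ_1) = -84
  1·M_2 + 4·M_3 + 1·M_4 = 6(Δ_3 - Δ_2) = 66
Natural end conditions: M_0 = M_4 = 0.
Solving the tridiagonal system: M_0 = 0, M_1 = 174/7, M_2 = -234/7, M_3 = 174/7, M_4 = 0.
On [3, 4], s(t) = 2 - 23/7·(t - 3) + 87/7·(t - 3)² - 29/7·(t - 3)³.
With (t - 3) = 3/4: s(15/4) = 2141/448.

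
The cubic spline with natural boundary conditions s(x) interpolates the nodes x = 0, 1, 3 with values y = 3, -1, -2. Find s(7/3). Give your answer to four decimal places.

Put M_i = s'' at the i-th knot. Here h = (1, 2) and Δ = (-4, -1/2), so the interior equations h_(i-1)·M_(i-1) + 2(h_(i-1)+h_i)·M_i + h_i·M_(i+1) = 6(Δ_i − Δ_(i-1)) read
  1·M_0 + 6·M_1 + 2·M_2 = 6(Δ_1 - Δ_0) = 21
Natural end conditions: M_0 = M_2 = 0.
Hence M_0 = 0, M_1 = 7/2, M_2 = 0.
On [1, 3], s(x) = -1 - 17/6·(x - 1) + 7/4·(x - 1)² - 7/24·(x - 1)³.
With (x - 1) = 4/3: s(7/3) = -191/81.

-2.3580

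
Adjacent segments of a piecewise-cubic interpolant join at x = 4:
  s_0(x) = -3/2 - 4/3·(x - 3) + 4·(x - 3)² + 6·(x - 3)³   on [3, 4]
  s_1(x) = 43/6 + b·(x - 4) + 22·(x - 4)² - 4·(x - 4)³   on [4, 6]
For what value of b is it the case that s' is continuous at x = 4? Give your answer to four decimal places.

24.6667

s_0'(x) = -4/3 + 8·(x - 3) + 18·(x - 3)², so s_0'(4) = 74/3. On the right, s_1'(4) = b, so b = 74/3.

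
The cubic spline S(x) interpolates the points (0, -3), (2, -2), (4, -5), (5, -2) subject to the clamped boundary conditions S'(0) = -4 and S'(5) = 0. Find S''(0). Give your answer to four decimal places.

With σ_i denoting the second derivative at x_i, h_i = 2, 2, 1, and Δ_i = (y_(i+1) − y_i)/h_i = 1/2, -3/2, 3:
  2·σ_0 + 8·σ_1 + 2·σ_2 = 6(Δ_1 - Δ_0) = -12
  2·σ_1 + 6·σ_2 + 1·σ_3 = 6(Δ_2 - Δ_1) = 27
Clamped end conditions give two more equations: 2h_0·σ_0 + h_0·σ_1 = 6(Δ_0 - S'(0)) = 27 and h_2·σ_2 + 2h_2·σ_3 = 6(S'(5) - Δ_2) = -18.
Solving the tridiagonal system: σ_0 = 226/23, σ_1 = -283/46, σ_2 = 202/23, σ_3 = -308/23.

9.8261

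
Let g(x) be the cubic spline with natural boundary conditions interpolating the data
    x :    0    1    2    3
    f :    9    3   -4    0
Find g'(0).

-5

Let m_i = g''(x_i). Step sizes h_i = 1, 1, 1; slopes of the chords Δ_i = (y_(i+1) - y_i)/h_i = -6, -7, 4.
  1·m_0 + 4·m_1 + 1·m_2 = 6(Δ_1 - Δ_0) = -6
  1·m_1 + 4·m_2 + 1·m_3 = 6(Δ_2 - Δ_1) = 66
Natural end conditions: m_0 = m_3 = 0.
Solving: m_0 = 0, m_1 = -6, m_2 = 18, m_3 = 0.
On [0, 1], g'(x) = b_0 + 2c_0·x + 3d_0·x² with b_0 = Δ_0 - h_0(2m_0 + m_1)/6 = -5, c_0 = m_0/2 = 0, d_0 = (m_1 - m_0)/(6h_0) = -1. So g'(0) = -5.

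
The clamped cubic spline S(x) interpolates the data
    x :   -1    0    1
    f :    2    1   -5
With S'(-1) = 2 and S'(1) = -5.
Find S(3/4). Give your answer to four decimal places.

Let σ_i = S''(x_i). Step sizes h_i = 1, 1; slopes of the chords Δ_i = (y_(i+1) - y_i)/h_i = -1, -6.
  1·σ_0 + 4·σ_1 + 1·σ_2 = 6(Δ_1 - Δ_0) = -30
Clamped end conditions give two more equations: 2h_0·σ_0 + h_0·σ_1 = 6(Δ_0 - S'(-1)) = -18 and h_1·σ_1 + 2h_1·σ_2 = 6(S'(1) - Δ_1) = 6.
Forward elimination and back-substitution give σ_0 = -5, σ_1 = -8, σ_2 = 7.
On [0, 1], S(x) = 1 - 9/2·x - 4·x² + 5/2·x³.
With x = 3/4: S(3/4) = -457/128.

-3.5703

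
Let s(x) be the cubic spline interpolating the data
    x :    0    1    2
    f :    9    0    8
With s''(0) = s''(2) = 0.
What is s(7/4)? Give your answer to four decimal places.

Write σ_i for s''(x_i). With h_i = 1, 1 and divided differences Δ_i = -9, 8, the continuity of s' gives the tridiagonal system
  1·σ_0 + 4·σ_1 + 1·σ_2 = 6(Δ_1 - Δ_0) = 102
Natural end conditions: σ_0 = σ_2 = 0.
Forward elimination and back-substitution give σ_0 = 0, σ_1 = 51/2, σ_2 = 0.
On [1, 2], s(x) = 0 - 1/2·(x - 1) + 51/4·(x - 1)² - 17/4·(x - 1)³.
With (x - 1) = 3/4: s(7/4) = 1281/256.

5.0039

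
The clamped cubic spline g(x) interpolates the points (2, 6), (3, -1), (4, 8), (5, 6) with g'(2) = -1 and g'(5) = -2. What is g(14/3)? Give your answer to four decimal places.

Write M_i for g''(x_i). With h_i = 1, 1, 1 and divided differences Δ_i = -7, 9, -2, the continuity of g' gives the tridiagonal system
  1·M_0 + 4·M_1 + 1·M_2 = 6(Δ_1 - Δ_0) = 96
  1·M_1 + 4·M_2 + 1·M_3 = 6(Δ_2 - Δ_1) = -66
Clamped end conditions give two more equations: 2h_0·M_0 + h_0·M_1 = 6(Δ_0 - g'(2)) = -36 and h_2·M_2 + 2h_2·M_3 = 6(g'(5) - Δ_2) = 0.
Hence M_0 = -116/3, M_1 = 124/3, M_2 = -92/3, M_3 = 46/3.
On [4, 5], g(x) = 8 + 17/3·(x - 4) - 46/3·(x - 4)² + 23/3·(x - 4)³.
With (x - 4) = 2/3: g(14/3) = 586/81.

7.2346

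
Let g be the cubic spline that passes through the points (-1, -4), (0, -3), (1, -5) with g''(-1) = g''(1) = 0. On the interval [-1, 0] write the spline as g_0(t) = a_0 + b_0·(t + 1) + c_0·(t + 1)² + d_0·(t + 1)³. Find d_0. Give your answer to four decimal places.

-0.7500

Write m_i for g''(x_i). With h_i = 1, 1 and divided differences Δ_i = 1, -2, the continuity of g' gives the tridiagonal system
  1·m_0 + 4·m_1 + 1·m_2 = 6(Δ_1 - Δ_0) = -18
Natural end conditions: m_0 = m_2 = 0.
Solving: m_0 = 0, m_1 = -9/2, m_2 = 0.
On [-1, 0], with g_0(t) = a_0 + b_0·(t + 1) + c_0·(t + 1)² + d_0·(t + 1)³: c_0 = m_0/2 = 0, d_0 = (m_1 - m_0)/(6h_0) = -3/4, b_0 = Δ_0 - h_0(2m_0 + m_1)/6 = 7/4.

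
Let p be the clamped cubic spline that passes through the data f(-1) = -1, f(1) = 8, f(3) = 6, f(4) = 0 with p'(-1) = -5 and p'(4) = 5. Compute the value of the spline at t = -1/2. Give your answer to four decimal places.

Put M_i = p'' at the i-th knot. Here h = (2, 2, 1) and Δ = (9/2, -1, -6), so the interior equations h_(i-1)·M_(i-1) + 2(h_(i-1)+h_i)·M_i + h_i·M_(i+1) = 6(Δ_i − Δ_(i-1)) read
  2·M_0 + 8·M_1 + 2·M_2 = 6(Δ_1 - Δ_0) = -33
  2·M_1 + 6·M_2 + 1·M_3 = 6(Δ_2 - Δ_1) = -30
Clamped end conditions give two more equations: 2h_0·M_0 + h_0·M_1 = 6(Δ_0 - p'(-1)) = 57 and h_2·M_2 + 2h_2·M_3 = 6(p'(4) - Δ_2) = 66.
Forward elimination and back-substitution give M_0 = 797/46, M_1 = -283/46, M_2 = -212/23, M_3 = 865/23.
On [-1, 1], p(t) = -1 - 5·(t + 1) + 797/92·(t + 1)² - 45/23·(t + 1)³.
With (t + 1) = 1/2: p(-1/2) = -581/368.

-1.5788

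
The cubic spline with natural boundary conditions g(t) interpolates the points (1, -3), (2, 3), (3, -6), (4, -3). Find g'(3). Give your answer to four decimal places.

-5.4000

With m_i denoting the second derivative at x_i, h_i = 1, 1, 1, and Δ_i = (y_(i+1) − y_i)/h_i = 6, -9, 3:
  1·m_0 + 4·m_1 + 1·m_2 = 6(Δ_1 - Δ_0) = -90
  1·m_1 + 4·m_2 + 1·m_3 = 6(Δ_2 - Δ_1) = 72
Natural end conditions: m_0 = m_3 = 0.
Hence m_0 = 0, m_1 = -144/5, m_2 = 126/5, m_3 = 0.
On [3, 4], g'(t) = b_2 + 2c_2·(t - 3) + 3d_2·(t - 3)² with b_2 = Δ_2 - h_2(2m_2 + m_3)/6 = -27/5, c_2 = m_2/2 = 63/5, d_2 = (m_3 - m_2)/(6h_2) = -21/5. So g'(3) = -27/5.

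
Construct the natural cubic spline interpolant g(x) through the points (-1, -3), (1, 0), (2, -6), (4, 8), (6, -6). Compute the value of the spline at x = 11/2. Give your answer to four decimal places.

Put m_i = g'' at the i-th knot. Here h = (2, 1, 2, 2) and Δ = (3/2, -6, 7, -7), so the interior equations h_(i-1)·m_(i-1) + 2(h_(i-1)+h_i)·m_i + h_i·m_(i+1) = 6(Δ_i − Δ_(i-1)) read
  2·m_0 + 6·m_1 + 1·m_2 = 6(Δ_1 - Δ_0) = -45
  1·m_1 + 6·m_2 + 2·m_3 = 6(Δ_2 - Δ_1) = 78
  2·m_2 + 8·m_3 + 2·m_4 = 6(Δ_3 - Δ_2) = -84
Natural end conditions: m_0 = m_4 = 0.
Hence m_0 = 0, m_1 = -693/64, m_2 = 639/32, m_3 = -1983/128, m_4 = 0.
On [4, 6], g(x) = 8 + 213/64·(x - 4) - 1983/256·(x - 4)² + 661/512·(x - 4)³.
With (x - 4) = 3/2: g(11/2) = -325/4096.

-0.0793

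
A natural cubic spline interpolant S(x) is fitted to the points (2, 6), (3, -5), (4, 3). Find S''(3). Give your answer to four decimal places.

With σ_i denoting the second derivative at x_i, h_i = 1, 1, and Δ_i = (y_(i+1) − y_i)/h_i = -11, 8:
  1·σ_0 + 4·σ_1 + 1·σ_2 = 6(Δ_1 - Δ_0) = 114
Natural end conditions: σ_0 = σ_2 = 0.
Solving: σ_0 = 0, σ_1 = 57/2, σ_2 = 0.

28.5000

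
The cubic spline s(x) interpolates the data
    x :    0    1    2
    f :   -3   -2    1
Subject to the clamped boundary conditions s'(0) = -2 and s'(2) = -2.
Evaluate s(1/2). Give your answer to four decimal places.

Let m_i = s''(x_i). Step sizes h_i = 1, 1; slopes of the chords Δ_i = (y_(i+1) - y_i)/h_i = 1, 3.
  1·m_0 + 4·m_1 + 1·m_2 = 6(Δ_1 - Δ_0) = 12
Clamped end conditions give two more equations: 2h_0·m_0 + h_0·m_1 = 6(Δ_0 - s'(0)) = 18 and h_1·m_1 + 2h_1·m_2 = 6(s'(2) - Δ_1) = -30.
Solving: m_0 = 6, m_1 = 6, m_2 = -18.
On [0, 1], s(x) = -3 - 2·x + 3·x² + 0·x³.
With x = 1/2: s(1/2) = -13/4.

-3.2500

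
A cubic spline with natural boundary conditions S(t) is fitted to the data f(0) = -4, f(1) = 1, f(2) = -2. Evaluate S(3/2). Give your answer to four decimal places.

Let σ_i = S''(x_i). Step sizes h_i = 1, 1; slopes of the chords Δ_i = (y_(i+1) - y_i)/h_i = 5, -3.
  1·σ_0 + 4·σ_1 + 1·σ_2 = 6(Δ_1 - Δ_0) = -48
Natural end conditions: σ_0 = σ_2 = 0.
Forward elimination and back-substitution give σ_0 = 0, σ_1 = -12, σ_2 = 0.
On [1, 2], S(t) = 1 + 1·(t - 1) - 6·(t - 1)² + 2·(t - 1)³.
With (t - 1) = 1/2: S(3/2) = 1/4.

0.2500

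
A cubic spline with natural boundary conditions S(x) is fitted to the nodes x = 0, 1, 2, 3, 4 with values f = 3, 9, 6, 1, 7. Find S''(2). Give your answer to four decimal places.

With M_i denoting the second derivative at x_i, h_i = 1, 1, 1, 1, and Δ_i = (y_(i+1) − y_i)/h_i = 6, -3, -5, 6:
  1·M_0 + 4·M_1 + 1·M_2 = 6(Δ_1 - Δ_0) = -54
  1·M_1 + 4·M_2 + 1·M_3 = 6(Δ_2 - Δ_1) = -12
  1·M_2 + 4·M_3 + 1·M_4 = 6(Δ_3 - Δ_2) = 66
Natural end conditions: M_0 = M_4 = 0.
Forward elimination and back-substitution give M_0 = 0, M_1 = -87/7, M_2 = -30/7, M_3 = 123/7, M_4 = 0.

-4.2857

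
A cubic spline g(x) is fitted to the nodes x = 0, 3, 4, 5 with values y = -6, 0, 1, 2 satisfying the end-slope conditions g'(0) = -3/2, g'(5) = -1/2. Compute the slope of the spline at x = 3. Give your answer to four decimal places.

With M_i denoting the second derivative at x_i, h_i = 3, 1, 1, and Δ_i = (y_(i+1) − y_i)/h_i = 2, 1, 1:
  3·M_0 + 8·M_1 + 1·M_2 = 6(Δ_1 - Δ_0) = -6
  1·M_1 + 4·M_2 + 1·M_3 = 6(Δ_2 - Δ_1) = 0
Clamped end conditions give two more equations: 2h_0·M_0 + h_0·M_1 = 6(Δ_0 - g'(0)) = 21 and h_2·M_2 + 2h_2·M_3 = 6(g'(5) - Δ_2) = -9.
Solving: M_0 = 143/29, M_1 = -83/29, M_2 = 61/29, M_3 = -161/29.
On [3, 4], g'(x) = b_1 + 2c_1·(x - 3) + 3d_1·(x - 3)² with b_1 = Δ_1 - h_1(2M_1 + M_2)/6 = 93/58, c_1 = M_1/2 = -83/58, d_1 = (M_2 - M_1)/(6h_1) = 24/29. So g'(3) = 93/58.

1.6034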